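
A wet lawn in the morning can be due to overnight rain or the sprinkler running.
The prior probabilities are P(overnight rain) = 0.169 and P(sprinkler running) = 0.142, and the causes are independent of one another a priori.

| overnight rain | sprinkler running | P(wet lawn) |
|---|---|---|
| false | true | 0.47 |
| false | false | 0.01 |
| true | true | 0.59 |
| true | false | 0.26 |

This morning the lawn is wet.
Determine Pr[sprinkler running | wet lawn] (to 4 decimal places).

Pr[sprinkler running | wet lawn] ≈ 0.6083

Sum P(wet lawn|·) weighted by the priors over the 4 (overnight rain, sprinkler running) configurations:
  P(wet lawn) = 0.01×0.831×0.858 + 0.47×0.831×0.142 + 0.26×0.169×0.858 + 0.59×0.169×0.142
        = 0.007130 + 0.055461 + 0.037701 + 0.014159 = 0.114451
Configurations with sprinkler running contribute 0.069620, so
  P(sprinkler running | wet lawn) = 0.069620 / 0.114451 ≈ 0.6083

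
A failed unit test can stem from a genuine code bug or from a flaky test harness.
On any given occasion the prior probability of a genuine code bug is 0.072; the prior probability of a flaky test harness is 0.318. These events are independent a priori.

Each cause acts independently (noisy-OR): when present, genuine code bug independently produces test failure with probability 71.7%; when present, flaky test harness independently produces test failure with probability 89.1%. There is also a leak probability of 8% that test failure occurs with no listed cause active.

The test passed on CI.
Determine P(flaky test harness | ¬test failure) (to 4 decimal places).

Under noisy-OR, P(test failure | causes) = 1 − (1−0.08)·∏(1−qᵢ) over the active causes.
P(¬test failure) = 0.92×0.928×0.682 + 0.10028×0.928×0.318 + 0.26036×0.072×0.682 + 0.028379×0.072×0.318 = 0.582264 + 0.029593 + 0.012785 + 0.000650 = 0.625292
Of this, 0.030243 comes from 0.029593 + 0.000650 (the flaky test harness=true cases).
Hence the posterior is 0.030243/0.625292 ≈ 0.0484.

P(flaky test harness | ¬test failure) ≈ 0.0484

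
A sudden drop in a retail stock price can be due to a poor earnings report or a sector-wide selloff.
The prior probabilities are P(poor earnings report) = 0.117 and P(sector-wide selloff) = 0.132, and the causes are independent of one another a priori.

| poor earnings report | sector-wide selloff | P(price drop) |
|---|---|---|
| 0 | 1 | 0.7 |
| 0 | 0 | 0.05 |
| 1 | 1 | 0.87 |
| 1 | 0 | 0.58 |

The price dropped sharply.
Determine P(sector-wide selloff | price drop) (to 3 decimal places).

P(sector-wide selloff | price drop) ≈ 0.494

P(price drop) = 0.05·0.883·0.868 + 0.7·0.883·0.132 + 0.58·0.117·0.868 + 0.87·0.117·0.132 = 0.038322 + 0.081589 + 0.058902 + 0.013436 = 0.192249
Restricting to configurations with sector-wide selloff present: 0.081589 + 0.013436 = 0.095025.
Hence the posterior is 0.095025/0.192249 ≈ 0.494.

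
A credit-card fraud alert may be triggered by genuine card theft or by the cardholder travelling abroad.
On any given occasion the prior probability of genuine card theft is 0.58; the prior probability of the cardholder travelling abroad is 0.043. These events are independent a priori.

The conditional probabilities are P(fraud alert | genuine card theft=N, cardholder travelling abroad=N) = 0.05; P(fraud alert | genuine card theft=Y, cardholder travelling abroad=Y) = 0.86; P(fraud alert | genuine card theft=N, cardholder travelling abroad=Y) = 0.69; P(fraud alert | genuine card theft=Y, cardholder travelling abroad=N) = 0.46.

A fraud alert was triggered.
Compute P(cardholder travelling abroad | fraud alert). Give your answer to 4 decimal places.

P(cardholder travelling abroad | fraud alert) ≈ 0.1096

Numerator (weight on configurations with cardholder travelling abroad): 0.012461 + 0.021448 = 0.033909
The normalizing constant is 0.05·0.42·0.957 + 0.69·0.42·0.043 + 0.46·0.58·0.957 + 0.86·0.58·0.043 = 0.309334
P(cardholder travelling abroad | fraud alert) = 0.033909/0.309334 ≈ 0.1096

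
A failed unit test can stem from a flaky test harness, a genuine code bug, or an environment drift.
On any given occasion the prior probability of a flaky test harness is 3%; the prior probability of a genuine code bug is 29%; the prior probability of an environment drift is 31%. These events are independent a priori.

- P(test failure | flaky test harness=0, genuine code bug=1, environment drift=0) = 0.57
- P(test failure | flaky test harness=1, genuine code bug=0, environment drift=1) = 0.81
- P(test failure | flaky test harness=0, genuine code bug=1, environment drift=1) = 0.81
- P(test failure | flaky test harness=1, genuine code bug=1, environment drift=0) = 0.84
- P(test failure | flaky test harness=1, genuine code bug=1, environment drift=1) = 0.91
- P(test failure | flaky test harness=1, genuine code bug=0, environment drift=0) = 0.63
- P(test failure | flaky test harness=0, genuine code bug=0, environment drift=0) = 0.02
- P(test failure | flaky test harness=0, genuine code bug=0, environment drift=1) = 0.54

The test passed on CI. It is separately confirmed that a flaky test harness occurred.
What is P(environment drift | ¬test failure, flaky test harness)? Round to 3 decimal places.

P(¬test failure | flaky test harness) = 0.37×0.71×0.69 + 0.19×0.71×0.31 + 0.16×0.29×0.69 + 0.09×0.29×0.31 = 0.181263 + 0.041819 + 0.032016 + 0.008091 = 0.263189
Of this, 0.049910 comes from 0.041819 + 0.008091 (the environment drift=true cases).
P(environment drift | ¬test failure, flaky test harness) = 0.049910 / 0.263189 ≈ 0.190

P(environment drift | ¬test failure, flaky test harness) ≈ 0.190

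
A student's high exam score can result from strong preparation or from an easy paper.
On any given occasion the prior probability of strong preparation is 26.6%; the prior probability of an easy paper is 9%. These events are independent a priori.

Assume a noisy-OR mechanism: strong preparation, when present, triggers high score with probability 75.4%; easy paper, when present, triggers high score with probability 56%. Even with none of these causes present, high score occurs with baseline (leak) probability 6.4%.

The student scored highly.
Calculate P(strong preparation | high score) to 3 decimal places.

Under noisy-OR, P(high score | causes) = 1 − (1−0.064)·∏(1−qᵢ) over the active causes.
Sum P(high score|·) weighted by the priors over the 4 (strong preparation, easy paper) configurations:
  P(high score) = 0.064*0.734*0.91 + 0.58816*0.734*0.09 + 0.769744*0.266*0.91 + 0.898687*0.266*0.09
        = 0.042748 + 0.038854 + 0.186324 + 0.021515 = 0.289441
The terms with strong preparation present sum to 0.207839, so
  P(strong preparation | high score) = 0.207839 / 0.289441 ≈ 0.718

P(strong preparation | high score) ≈ 0.718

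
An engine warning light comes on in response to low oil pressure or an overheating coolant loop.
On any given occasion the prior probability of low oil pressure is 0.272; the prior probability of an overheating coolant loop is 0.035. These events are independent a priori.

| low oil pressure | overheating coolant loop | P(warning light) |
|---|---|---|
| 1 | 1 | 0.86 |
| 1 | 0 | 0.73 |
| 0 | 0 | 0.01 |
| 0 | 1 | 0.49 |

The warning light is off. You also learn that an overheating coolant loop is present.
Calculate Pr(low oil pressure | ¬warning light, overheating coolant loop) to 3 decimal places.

Pr(low oil pressure | ¬warning light, overheating coolant loop) ≈ 0.093

Sum P(¬warning light|·) weighted by the priors over both values of low oil pressure:
  P(¬warning light | overheating coolant loop) = 0.51×0.728 + 0.14×0.272
        = 0.371280 + 0.038080 = 0.409360
Configurations with low oil pressure contribute 0.038080, so
  P(low oil pressure | ¬warning light, overheating coolant loop) = 0.038080 / 0.409360 ≈ 0.093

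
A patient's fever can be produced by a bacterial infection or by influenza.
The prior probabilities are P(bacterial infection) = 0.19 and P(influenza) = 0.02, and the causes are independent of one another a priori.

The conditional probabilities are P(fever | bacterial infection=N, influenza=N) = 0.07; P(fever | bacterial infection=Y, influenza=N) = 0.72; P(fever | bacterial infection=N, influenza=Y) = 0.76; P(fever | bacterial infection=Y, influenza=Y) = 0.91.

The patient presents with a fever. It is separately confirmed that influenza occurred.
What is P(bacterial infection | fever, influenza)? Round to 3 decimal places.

P(fever | influenza) = 0.76*0.81 + 0.91*0.19 = 0.615600 + 0.172900 = 0.788500
Of this, 0.172900 comes from 0.91*0.19 (the bacterial infection=true cases).
So P(bacterial infection | fever, influenza) = 0.172900/0.788500 ≈ 0.219.

P(bacterial infection | fever, influenza) ≈ 0.219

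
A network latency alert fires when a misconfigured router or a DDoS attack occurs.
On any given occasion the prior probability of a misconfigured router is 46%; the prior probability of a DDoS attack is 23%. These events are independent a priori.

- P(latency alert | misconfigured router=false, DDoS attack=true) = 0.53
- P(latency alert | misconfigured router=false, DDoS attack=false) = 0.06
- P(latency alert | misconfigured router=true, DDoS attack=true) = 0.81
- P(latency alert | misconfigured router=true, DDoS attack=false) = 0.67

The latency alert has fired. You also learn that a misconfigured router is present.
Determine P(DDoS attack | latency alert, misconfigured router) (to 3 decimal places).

P(latency alert | misconfigured router) = 0.67*0.77 + 0.81*0.23 = 0.515900 + 0.186300 = 0.702200
Of this, 0.186300 comes from 0.81*0.23 (the DDoS attack=true cases).
So P(DDoS attack | latency alert, misconfigured router) = 0.186300/0.702200 ≈ 0.265.

P(DDoS attack | latency alert, misconfigured router) ≈ 0.265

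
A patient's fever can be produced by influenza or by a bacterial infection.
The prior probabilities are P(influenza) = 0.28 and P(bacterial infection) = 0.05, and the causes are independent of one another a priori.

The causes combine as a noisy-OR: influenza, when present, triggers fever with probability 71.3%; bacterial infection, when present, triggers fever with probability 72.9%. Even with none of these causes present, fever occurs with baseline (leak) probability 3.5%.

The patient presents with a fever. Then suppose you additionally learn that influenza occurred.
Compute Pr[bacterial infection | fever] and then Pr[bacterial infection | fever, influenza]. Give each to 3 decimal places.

Pr[bacterial infection | fever] ≈ 0.155; Pr[bacterial infection | fever, influenza] ≈ 0.063

Under noisy-OR, P(fever | causes) = 1 − (1−0.035)·∏(1−qᵢ) over the active causes.
For the numerator, keep only bacterial infection=true terms: 0.026585 + 0.012949 = 0.039534
Denominator P(fever): 0.035·0.72·0.95 + 0.738485·0.72·0.05 + 0.723045·0.28·0.95 + 0.924945·0.28·0.05 = 0.255804
P(bacterial infection | fever) = 0.039534/0.255804 ≈ 0.155

Now condition on the additional information:
Numerator (weight on configurations with bacterial infection): 0.924945*0.05 = 0.046247
The normalizing constant is 0.723045*0.95 + 0.924945*0.05 = 0.733140
Posterior = 0.046247 / 0.733140 ≈ 0.063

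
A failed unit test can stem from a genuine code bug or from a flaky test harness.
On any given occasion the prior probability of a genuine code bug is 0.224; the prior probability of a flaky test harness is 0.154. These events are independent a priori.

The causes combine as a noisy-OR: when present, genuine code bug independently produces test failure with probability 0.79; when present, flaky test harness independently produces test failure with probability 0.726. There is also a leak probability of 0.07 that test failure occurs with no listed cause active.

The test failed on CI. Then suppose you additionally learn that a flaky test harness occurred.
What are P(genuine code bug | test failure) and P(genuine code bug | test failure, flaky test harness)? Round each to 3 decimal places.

Under noisy-OR, P(test failure | causes) = 1 − (1−0.07)·∏(1−qᵢ) over the active causes.
P(test failure) = 0.07*0.776*0.846 + 0.74518*0.776*0.154 + 0.8047*0.224*0.846 + 0.946488*0.224*0.154 = 0.045955 + 0.089052 + 0.152494 + 0.032650 = 0.320151
Restricting to configurations with genuine code bug present: 0.152494 + 0.032650 = 0.185144.
Hence the posterior is 0.185144/0.320151 ≈ 0.578.

Now also conditioning on flaky test harness=true:
Numerator (weight on configurations with genuine code bug): 0.946488*0.224 = 0.212013
The normalizing constant is 0.74518*0.776 + 0.946488*0.224 = 0.790273
P(genuine code bug | test failure, flaky test harness) = 0.212013/0.790273 ≈ 0.268

P(genuine code bug | test failure) ≈ 0.578; P(genuine code bug | test failure, flaky test harness) ≈ 0.268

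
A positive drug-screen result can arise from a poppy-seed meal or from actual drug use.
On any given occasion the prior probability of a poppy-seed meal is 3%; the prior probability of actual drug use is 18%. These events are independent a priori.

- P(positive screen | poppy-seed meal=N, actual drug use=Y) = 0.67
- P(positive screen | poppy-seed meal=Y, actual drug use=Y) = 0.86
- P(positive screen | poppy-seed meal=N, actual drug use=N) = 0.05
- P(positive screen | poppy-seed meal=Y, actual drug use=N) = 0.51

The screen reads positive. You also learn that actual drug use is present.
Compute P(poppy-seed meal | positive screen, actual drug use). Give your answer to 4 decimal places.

P(positive screen | actual drug use) = 0.67·0.97 + 0.86·0.03 = 0.649900 + 0.025800 = 0.675700
Of this, 0.025800 comes from 0.86·0.03 (the poppy-seed meal=true cases).
So P(poppy-seed meal | positive screen, actual drug use) = 0.025800/0.675700 ≈ 0.0382.

P(poppy-seed meal | positive screen, actual drug use) ≈ 0.0382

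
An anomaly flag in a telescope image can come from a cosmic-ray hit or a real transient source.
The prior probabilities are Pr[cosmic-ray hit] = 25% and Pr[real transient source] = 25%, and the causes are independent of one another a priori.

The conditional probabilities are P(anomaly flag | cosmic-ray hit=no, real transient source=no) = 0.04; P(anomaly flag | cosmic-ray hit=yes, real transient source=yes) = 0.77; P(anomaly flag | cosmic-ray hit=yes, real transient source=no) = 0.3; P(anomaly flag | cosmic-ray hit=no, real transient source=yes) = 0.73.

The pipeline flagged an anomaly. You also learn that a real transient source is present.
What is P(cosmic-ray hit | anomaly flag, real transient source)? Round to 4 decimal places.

P(cosmic-ray hit | anomaly flag, real transient source) ≈ 0.2601

Numerator (weight on configurations with cosmic-ray hit): 0.77*0.25 = 0.192500
Denominator P(anomaly flag | real transient source): 0.73*0.75 + 0.77*0.25 = 0.740000
P(cosmic-ray hit | anomaly flag, real transient source) = 0.192500/0.740000 ≈ 0.2601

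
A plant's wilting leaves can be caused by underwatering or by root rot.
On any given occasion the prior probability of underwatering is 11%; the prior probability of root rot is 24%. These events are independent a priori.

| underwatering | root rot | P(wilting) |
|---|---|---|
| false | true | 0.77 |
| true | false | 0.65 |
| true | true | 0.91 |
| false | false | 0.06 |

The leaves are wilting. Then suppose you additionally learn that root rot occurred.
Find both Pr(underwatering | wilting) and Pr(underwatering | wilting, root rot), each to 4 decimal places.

Pr(underwatering | wilting) ≈ 0.2765; Pr(underwatering | wilting, root rot) ≈ 0.1275

P(wilting) = 0.06×0.89×0.76 + 0.77×0.89×0.24 + 0.65×0.11×0.76 + 0.91×0.11×0.24 = 0.040584 + 0.164472 + 0.054340 + 0.024024 = 0.283420
The underwatering-present share is 0.054340 + 0.024024 = 0.078364.
Hence the posterior is 0.078364/0.283420 ≈ 0.2765.

With the extra evidence:
By total probability over both values of underwatering:
  P(wilting | root rot) = 0.77×0.89 + 0.91×0.11
        = 0.685300 + 0.100100 = 0.785400
Keeping only the underwatering-present terms gives 0.100100, so
  P(underwatering | wilting, root rot) = 0.100100 / 0.785400 ≈ 0.1275
Conditioning on root rot lowers the posterior on underwatering: the classic explaining-away effect in a common-effect structure.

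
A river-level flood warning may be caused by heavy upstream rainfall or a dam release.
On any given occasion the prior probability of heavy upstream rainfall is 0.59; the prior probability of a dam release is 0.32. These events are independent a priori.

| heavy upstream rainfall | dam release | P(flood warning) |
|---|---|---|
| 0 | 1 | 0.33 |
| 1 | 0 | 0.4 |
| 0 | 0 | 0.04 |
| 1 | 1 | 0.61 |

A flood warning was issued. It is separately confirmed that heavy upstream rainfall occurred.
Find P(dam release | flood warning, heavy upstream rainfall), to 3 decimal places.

P(dam release | flood warning, heavy upstream rainfall) ≈ 0.418

P(flood warning | heavy upstream rainfall) = 0.4*0.68 + 0.61*0.32 = 0.272000 + 0.195200 = 0.467200
Of this, 0.195200 comes from 0.61*0.32 (the dam release=true cases).
Hence the posterior is 0.195200/0.467200 ≈ 0.418.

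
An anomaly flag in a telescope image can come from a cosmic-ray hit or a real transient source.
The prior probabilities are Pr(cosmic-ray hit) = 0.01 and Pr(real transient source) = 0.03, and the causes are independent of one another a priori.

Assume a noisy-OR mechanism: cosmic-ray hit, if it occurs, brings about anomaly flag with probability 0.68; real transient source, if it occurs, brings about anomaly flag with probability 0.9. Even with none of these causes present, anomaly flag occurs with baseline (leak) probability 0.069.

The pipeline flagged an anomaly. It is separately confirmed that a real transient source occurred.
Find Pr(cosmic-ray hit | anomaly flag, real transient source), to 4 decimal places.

Pr(cosmic-ray hit | anomaly flag, real transient source) ≈ 0.0107

Under noisy-OR, P(anomaly flag | causes) = 1 − (1−0.069)·∏(1−qᵢ) over the active causes.
Numerator (weight on configurations with cosmic-ray hit): 0.970208×0.01 = 0.009702
Denominator P(anomaly flag | real transient source): 0.9069×0.99 + 0.970208×0.01 = 0.907533
P(cosmic-ray hit | anomaly flag, real transient source) = 0.009702/0.907533 ≈ 0.0107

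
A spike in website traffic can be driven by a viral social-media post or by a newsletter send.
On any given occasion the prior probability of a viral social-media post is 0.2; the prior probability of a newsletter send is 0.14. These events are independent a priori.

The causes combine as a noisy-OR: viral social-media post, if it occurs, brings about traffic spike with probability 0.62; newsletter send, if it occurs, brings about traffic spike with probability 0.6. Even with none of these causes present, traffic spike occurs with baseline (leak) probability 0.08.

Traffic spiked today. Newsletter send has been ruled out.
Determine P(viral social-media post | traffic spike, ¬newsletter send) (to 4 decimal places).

P(viral social-media post | traffic spike, ¬newsletter send) ≈ 0.6702

Under noisy-OR, P(traffic spike | causes) = 1 − (1−0.08)·∏(1−qᵢ) over the active causes.
P(traffic spike | ¬newsletter send) = 0.08*0.8 + 0.6504*0.2 = 0.064000 + 0.130080 = 0.194080
Of this, 0.130080 comes from 0.6504*0.2 (the viral social-media post=true cases).
P(viral social-media post | traffic spike, ¬newsletter send) = 0.130080 / 0.194080 ≈ 0.6702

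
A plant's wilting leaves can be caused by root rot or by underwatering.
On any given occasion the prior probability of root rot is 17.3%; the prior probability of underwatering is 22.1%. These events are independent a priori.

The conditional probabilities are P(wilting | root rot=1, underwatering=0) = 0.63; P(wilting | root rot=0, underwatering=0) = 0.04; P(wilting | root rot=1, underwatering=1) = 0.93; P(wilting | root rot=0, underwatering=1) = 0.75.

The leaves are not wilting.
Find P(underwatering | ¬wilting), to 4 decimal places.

For the numerator, keep only underwatering=true terms: 0.045692 + 0.002676 = 0.048368
The normalizing constant is 0.96·0.827·0.779 + 0.25·0.827·0.221 + 0.37·0.173·0.779 + 0.07·0.173·0.221 = 0.716696
Posterior = 0.048368 / 0.716696 ≈ 0.0675

P(underwatering | ¬wilting) ≈ 0.0675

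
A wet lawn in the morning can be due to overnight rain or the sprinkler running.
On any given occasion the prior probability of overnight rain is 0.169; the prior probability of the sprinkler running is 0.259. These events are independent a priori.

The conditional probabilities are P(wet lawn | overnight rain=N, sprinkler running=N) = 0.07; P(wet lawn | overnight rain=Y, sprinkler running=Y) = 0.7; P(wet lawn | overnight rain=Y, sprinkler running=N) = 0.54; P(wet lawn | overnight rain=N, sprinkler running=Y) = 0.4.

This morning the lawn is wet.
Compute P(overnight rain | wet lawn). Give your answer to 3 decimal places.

P(overnight rain | wet lawn) ≈ 0.432

P(wet lawn) = 0.07·0.831·0.741 + 0.4·0.831·0.259 + 0.54·0.169·0.741 + 0.7·0.169·0.259 = 0.043104 + 0.086092 + 0.067624 + 0.030640 = 0.227460
Restricting to configurations with overnight rain present: 0.067624 + 0.030640 = 0.098264.
P(overnight rain | wet lawn) = 0.098264 / 0.227460 ≈ 0.432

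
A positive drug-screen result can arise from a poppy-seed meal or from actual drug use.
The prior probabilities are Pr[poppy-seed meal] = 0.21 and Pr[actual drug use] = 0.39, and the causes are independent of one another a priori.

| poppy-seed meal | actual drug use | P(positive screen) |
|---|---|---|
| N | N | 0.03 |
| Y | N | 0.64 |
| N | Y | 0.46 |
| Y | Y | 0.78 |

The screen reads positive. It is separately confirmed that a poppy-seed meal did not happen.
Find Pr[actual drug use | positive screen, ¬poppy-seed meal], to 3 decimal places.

Weight on actual drug use=true, given the evidence: 0.46·0.39 = 0.179400
The normalizing constant is 0.03·0.61 + 0.46·0.39 = 0.197700
P(actual drug use | positive screen, ¬poppy-seed meal) = 0.179400/0.197700 ≈ 0.907

Pr[actual drug use | positive screen, ¬poppy-seed meal] ≈ 0.907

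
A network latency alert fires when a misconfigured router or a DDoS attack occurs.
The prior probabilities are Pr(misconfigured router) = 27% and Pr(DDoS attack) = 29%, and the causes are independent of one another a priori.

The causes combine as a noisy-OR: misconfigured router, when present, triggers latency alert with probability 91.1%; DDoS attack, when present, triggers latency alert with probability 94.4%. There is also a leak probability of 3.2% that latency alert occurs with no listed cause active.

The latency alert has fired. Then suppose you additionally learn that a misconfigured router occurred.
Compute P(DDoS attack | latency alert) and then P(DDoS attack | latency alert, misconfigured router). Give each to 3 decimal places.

Under noisy-OR, P(latency alert | causes) = 1 − (1−0.032)·∏(1−qᵢ) over the active causes.
By total probability over the 4 (misconfigured router, DDoS attack) configurations:
  P(latency alert) = 0.032*0.73*0.71 + 0.945792*0.73*0.29 + 0.913848*0.27*0.71 + 0.995175*0.27*0.29
        = 0.016586 + 0.200224 + 0.175185 + 0.077922 = 0.469917
Configurations with DDoS attack contribute 0.278146, so
  P(DDoS attack | latency alert) = 0.278146 / 0.469917 ≈ 0.592

With the extra evidence:
P(latency alert | misconfigured router) = 0.913848·0.71 + 0.995175·0.29 = 0.648832 + 0.288601 = 0.937433
Of this, 0.288601 comes from 0.995175·0.29 (the DDoS attack=true cases).
P(DDoS attack | latency alert, misconfigured router) = 0.288601 / 0.937433 ≈ 0.308
Conditioning on misconfigured router lowers the posterior on DDoS attack: the classic explaining-away effect in a common-effect structure.

P(DDoS attack | latency alert) ≈ 0.592; P(DDoS attack | latency alert, misconfigured router) ≈ 0.308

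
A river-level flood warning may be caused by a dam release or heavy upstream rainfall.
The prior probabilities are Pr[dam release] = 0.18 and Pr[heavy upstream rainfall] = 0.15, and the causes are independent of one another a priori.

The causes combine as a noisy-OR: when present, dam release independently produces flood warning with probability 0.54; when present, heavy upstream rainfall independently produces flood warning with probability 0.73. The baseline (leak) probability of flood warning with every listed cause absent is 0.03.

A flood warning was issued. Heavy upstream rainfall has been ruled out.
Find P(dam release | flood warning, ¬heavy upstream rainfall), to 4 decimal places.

P(dam release | flood warning, ¬heavy upstream rainfall) ≈ 0.8021

Under noisy-OR, P(flood warning | causes) = 1 − (1−0.03)·∏(1−qᵢ) over the active causes.
P(flood warning | ¬heavy upstream rainfall) = 0.03*0.82 + 0.5538*0.18 = 0.024600 + 0.099684 = 0.124284
Of this, 0.099684 comes from 0.5538*0.18 (the dam release=true cases).
Hence the posterior is 0.099684/0.124284 ≈ 0.8021.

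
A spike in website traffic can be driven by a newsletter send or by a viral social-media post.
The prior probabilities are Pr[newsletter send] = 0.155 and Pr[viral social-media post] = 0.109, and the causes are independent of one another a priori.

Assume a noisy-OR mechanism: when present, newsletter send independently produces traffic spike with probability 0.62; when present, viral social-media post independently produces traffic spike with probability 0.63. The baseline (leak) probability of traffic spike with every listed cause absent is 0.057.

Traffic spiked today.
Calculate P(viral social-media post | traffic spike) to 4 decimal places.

P(viral social-media post | traffic spike) ≈ 0.3620

Under noisy-OR, P(traffic spike | causes) = 1 − (1−0.057)·∏(1−qᵢ) over the active causes.
For the numerator, keep only viral social-media post=true terms: 0.059969 + 0.014655 = 0.074624
Normalizer over all consistent configurations: 0.057*0.845*0.891 + 0.65109*0.845*0.109 + 0.64166*0.155*0.891 + 0.867414*0.155*0.109 = 0.206155
Posterior = 0.074624 / 0.206155 ≈ 0.3620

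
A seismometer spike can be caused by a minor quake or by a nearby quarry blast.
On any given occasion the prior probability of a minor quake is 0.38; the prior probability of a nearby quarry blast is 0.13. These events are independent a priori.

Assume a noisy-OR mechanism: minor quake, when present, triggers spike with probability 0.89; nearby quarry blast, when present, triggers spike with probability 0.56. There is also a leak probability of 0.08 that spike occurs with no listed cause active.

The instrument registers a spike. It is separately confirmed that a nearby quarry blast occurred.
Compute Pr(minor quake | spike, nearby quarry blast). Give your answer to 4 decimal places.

Under noisy-OR, P(spike | causes) = 1 − (1−0.08)·∏(1−qᵢ) over the active causes.
For the numerator, keep only minor quake=true terms: 0.955472×0.38 = 0.363079
Normalizer over all consistent configurations: 0.5952×0.62 + 0.955472×0.38 = 0.732103
P(minor quake | spike, nearby quarry blast) = 0.363079/0.732103 ≈ 0.4959

Pr(minor quake | spike, nearby quarry blast) ≈ 0.4959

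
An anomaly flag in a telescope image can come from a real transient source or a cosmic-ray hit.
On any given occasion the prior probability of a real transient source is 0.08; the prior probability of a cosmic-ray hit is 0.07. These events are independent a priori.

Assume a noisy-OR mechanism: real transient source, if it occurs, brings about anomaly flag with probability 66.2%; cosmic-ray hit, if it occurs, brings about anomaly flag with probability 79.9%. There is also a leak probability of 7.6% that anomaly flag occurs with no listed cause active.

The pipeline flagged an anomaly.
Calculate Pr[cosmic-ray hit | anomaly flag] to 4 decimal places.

Under noisy-OR, P(anomaly flag | causes) = 1 − (1−0.076)·∏(1−qᵢ) over the active causes.
Numerator (weight on configurations with cosmic-ray hit): 0.052439 + 0.005248 = 0.057687
Normalizer over all consistent configurations: 0.076·0.92·0.93 + 0.814276·0.92·0.07 + 0.687688·0.08·0.93 + 0.937225·0.08·0.07 = 0.173877
Posterior = 0.057687 / 0.173877 ≈ 0.3318

Pr[cosmic-ray hit | anomaly flag] ≈ 0.3318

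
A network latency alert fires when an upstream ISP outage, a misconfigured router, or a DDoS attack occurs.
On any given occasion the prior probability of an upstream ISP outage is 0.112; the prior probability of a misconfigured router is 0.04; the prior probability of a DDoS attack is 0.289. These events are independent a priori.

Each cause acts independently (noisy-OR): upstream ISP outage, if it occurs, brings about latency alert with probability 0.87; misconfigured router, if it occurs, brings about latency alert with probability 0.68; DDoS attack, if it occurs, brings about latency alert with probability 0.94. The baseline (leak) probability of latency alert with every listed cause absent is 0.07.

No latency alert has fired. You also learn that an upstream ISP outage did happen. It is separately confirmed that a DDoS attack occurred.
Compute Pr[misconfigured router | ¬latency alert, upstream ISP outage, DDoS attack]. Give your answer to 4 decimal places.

Pr[misconfigured router | ¬latency alert, upstream ISP outage, DDoS attack] ≈ 0.0132

Under noisy-OR, P(latency alert | causes) = 1 − (1−0.07)·∏(1−qᵢ) over the active causes.
Sum P(¬latency alert|·) weighted by the priors over both values of misconfigured router:
  P(¬latency alert | upstream ISP outage, DDoS attack) = 0.007254×0.96 + 0.002321×0.04
        = 0.006964 + 0.000093 = 0.007057
The terms with misconfigured router present sum to 0.000093, so
  P(misconfigured router | ¬latency alert, upstream ISP outage, DDoS attack) = 0.000093 / 0.007057 ≈ 0.0132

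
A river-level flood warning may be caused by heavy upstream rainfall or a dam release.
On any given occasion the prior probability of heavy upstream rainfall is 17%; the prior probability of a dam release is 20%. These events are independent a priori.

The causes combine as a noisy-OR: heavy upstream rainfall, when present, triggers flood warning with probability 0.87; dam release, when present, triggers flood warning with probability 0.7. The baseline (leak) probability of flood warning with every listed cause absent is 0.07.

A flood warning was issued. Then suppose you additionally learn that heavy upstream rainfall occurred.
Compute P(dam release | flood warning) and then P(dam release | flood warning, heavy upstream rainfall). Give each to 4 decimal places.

P(dam release | flood warning) ≈ 0.4787; P(dam release | flood warning, heavy upstream rainfall) ≈ 0.2151

Under noisy-OR, P(flood warning | causes) = 1 − (1−0.07)·∏(1−qᵢ) over the active causes.
Numerator (weight on configurations with dam release): 0.119686 + 0.032767 = 0.152453
The normalizing constant is 0.07·0.83·0.8 + 0.721·0.83·0.2 + 0.8791·0.17·0.8 + 0.96373·0.17·0.2 = 0.318491
Posterior = 0.152453 / 0.318491 ≈ 0.4787

Now also conditioning on heavy upstream rainfall=true:
By total probability over both values of dam release:
  P(flood warning | heavy upstream rainfall) = 0.8791·0.8 + 0.96373·0.2
        = 0.703280 + 0.192746 = 0.896026
The terms with dam release present sum to 0.192746, so
  P(dam release | flood warning, heavy upstream rainfall) = 0.192746 / 0.896026 ≈ 0.2151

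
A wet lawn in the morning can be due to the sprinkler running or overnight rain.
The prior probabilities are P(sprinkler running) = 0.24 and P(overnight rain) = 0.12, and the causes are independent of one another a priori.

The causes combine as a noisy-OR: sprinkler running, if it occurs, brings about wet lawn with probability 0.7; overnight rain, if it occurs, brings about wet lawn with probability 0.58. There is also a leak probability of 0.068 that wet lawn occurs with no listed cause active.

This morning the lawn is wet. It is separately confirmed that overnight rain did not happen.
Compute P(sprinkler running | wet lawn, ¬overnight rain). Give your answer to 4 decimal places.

Under noisy-OR, P(wet lawn | causes) = 1 − (1−0.068)·∏(1−qᵢ) over the active causes.
Numerator (weight on configurations with sprinkler running): 0.7204·0.24 = 0.172896
The normalizing constant is 0.068·0.76 + 0.7204·0.24 = 0.224576
Posterior = 0.172896 / 0.224576 ≈ 0.7699

P(sprinkler running | wet lawn, ¬overnight rain) ≈ 0.7699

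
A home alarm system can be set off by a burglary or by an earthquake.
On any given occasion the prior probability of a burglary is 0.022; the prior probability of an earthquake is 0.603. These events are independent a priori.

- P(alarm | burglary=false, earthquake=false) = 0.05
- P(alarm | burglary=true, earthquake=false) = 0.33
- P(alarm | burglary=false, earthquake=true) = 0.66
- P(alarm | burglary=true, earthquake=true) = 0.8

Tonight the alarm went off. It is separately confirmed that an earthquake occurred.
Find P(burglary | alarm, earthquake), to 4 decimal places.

P(burglary | alarm, earthquake) ≈ 0.0265

By total probability over both values of burglary:
  P(alarm | earthquake) = 0.66·0.978 + 0.8·0.022
        = 0.645480 + 0.017600 = 0.663080
Keeping only the burglary-present terms gives 0.017600, so
  P(burglary | alarm, earthquake) = 0.017600 / 0.663080 ≈ 0.0265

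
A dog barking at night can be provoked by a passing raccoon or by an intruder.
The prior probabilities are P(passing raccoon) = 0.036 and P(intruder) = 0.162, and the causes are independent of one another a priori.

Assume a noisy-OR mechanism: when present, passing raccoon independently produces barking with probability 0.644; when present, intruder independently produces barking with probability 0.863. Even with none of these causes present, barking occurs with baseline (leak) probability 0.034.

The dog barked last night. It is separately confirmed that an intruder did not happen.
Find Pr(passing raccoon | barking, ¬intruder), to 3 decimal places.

Pr(passing raccoon | barking, ¬intruder) ≈ 0.419

Under noisy-OR, P(barking | causes) = 1 − (1−0.034)·∏(1−qᵢ) over the active causes.
P(barking | ¬intruder) = 0.034*0.964 + 0.656104*0.036 = 0.032776 + 0.023620 = 0.056396
The passing raccoon-present share is 0.656104*0.036 = 0.023620.
P(passing raccoon | barking, ¬intruder) = 0.023620 / 0.056396 ≈ 0.419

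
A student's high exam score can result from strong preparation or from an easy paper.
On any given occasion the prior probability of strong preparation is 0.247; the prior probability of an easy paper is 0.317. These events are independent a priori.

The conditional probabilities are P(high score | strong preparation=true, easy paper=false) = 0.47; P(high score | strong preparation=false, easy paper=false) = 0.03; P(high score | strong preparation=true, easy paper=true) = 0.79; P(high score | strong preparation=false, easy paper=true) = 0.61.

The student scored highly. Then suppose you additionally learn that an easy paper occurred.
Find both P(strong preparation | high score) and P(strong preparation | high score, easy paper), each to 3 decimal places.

Sum P(high score|·) weighted by the priors over the 4 (strong preparation, easy paper) configurations:
  P(high score) = 0.03*0.753*0.683 + 0.61*0.753*0.317 + 0.47*0.247*0.683 + 0.79*0.247*0.317
        = 0.015429 + 0.145608 + 0.079289 + 0.061856 = 0.302182
Configurations with strong preparation contribute 0.141145, so
  P(strong preparation | high score) = 0.141145 / 0.302182 ≈ 0.467

Now condition on the additional information:
For the numerator, keep only strong preparation=true terms: 0.79·0.247 = 0.195130
Normalizer over all consistent configurations: 0.61·0.753 + 0.79·0.247 = 0.654460
Posterior = 0.195130 / 0.654460 ≈ 0.298

P(strong preparation | high score) ≈ 0.467; P(strong preparation | high score, easy paper) ≈ 0.298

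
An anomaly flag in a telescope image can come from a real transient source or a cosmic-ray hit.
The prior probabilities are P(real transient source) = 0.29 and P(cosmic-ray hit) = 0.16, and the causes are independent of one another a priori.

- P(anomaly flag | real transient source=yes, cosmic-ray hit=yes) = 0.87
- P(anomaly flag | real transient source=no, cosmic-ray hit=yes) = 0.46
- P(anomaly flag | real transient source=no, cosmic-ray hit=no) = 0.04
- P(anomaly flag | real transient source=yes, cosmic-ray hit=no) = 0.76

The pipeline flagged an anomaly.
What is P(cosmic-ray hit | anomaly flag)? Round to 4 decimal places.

P(cosmic-ray hit | anomaly flag) ≈ 0.3071

By total probability over the 4 (real transient source, cosmic-ray hit) configurations:
  P(anomaly flag) = 0.04*0.71*0.84 + 0.46*0.71*0.16 + 0.76*0.29*0.84 + 0.87*0.29*0.16
        = 0.023856 + 0.052256 + 0.185136 + 0.040368 = 0.301616
The terms with cosmic-ray hit present sum to 0.092624, so
  P(cosmic-ray hit | anomaly flag) = 0.092624 / 0.301616 ≈ 0.3071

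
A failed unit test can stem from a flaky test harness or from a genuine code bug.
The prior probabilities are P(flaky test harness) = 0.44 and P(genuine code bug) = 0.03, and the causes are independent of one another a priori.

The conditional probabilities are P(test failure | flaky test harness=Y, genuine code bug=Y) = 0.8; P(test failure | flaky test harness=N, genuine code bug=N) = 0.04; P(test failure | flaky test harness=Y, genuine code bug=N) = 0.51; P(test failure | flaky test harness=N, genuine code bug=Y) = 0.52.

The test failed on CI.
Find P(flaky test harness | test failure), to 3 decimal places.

P(flaky test harness | test failure) ≈ 0.882

For the numerator, keep only flaky test harness=true terms: 0.217668 + 0.010560 = 0.228228
The normalizing constant is 0.04*0.56*0.97 + 0.52*0.56*0.03 + 0.51*0.44*0.97 + 0.8*0.44*0.03 = 0.258692
P(flaky test harness | test failure) = 0.228228/0.258692 ≈ 0.882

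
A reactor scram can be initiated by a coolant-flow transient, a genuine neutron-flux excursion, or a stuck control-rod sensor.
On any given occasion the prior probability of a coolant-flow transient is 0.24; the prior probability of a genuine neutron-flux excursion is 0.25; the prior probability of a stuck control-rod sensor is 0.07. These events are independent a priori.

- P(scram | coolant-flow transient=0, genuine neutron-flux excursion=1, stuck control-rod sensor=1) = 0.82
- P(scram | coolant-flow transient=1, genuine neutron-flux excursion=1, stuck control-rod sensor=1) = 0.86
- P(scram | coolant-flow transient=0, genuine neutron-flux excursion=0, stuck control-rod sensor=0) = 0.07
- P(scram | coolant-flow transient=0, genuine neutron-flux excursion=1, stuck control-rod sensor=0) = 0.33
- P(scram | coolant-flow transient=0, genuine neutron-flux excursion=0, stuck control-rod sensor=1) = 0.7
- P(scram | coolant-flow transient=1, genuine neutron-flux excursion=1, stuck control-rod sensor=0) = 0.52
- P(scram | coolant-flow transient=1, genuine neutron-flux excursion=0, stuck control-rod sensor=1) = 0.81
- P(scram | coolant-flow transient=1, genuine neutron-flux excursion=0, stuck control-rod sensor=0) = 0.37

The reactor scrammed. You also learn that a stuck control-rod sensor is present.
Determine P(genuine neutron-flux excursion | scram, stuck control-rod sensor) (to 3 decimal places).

Sum P(scram|·) weighted by the priors over the 4 (coolant-flow transient, genuine neutron-flux excursion) configurations:
  P(scram | stuck control-rod sensor) = 0.7*0.76*0.75 + 0.82*0.76*0.25 + 0.81*0.24*0.75 + 0.86*0.24*0.25
        = 0.399000 + 0.155800 + 0.145800 + 0.051600 = 0.752200
Configurations with genuine neutron-flux excursion contribute 0.207400, so
  P(genuine neutron-flux excursion | scram, stuck control-rod sensor) = 0.207400 / 0.752200 ≈ 0.276

P(genuine neutron-flux excursion | scram, stuck control-rod sensor) ≈ 0.276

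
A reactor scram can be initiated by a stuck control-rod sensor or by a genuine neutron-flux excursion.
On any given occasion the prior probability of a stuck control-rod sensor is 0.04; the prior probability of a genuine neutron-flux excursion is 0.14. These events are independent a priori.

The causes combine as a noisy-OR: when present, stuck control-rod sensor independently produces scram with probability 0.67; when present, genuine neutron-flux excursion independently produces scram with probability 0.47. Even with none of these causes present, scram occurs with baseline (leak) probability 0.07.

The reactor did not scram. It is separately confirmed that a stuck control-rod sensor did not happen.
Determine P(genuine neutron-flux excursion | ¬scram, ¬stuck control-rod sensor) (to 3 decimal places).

P(genuine neutron-flux excursion | ¬scram, ¬stuck control-rod sensor) ≈ 0.079

Under noisy-OR, P(scram | causes) = 1 − (1−0.07)·∏(1−qᵢ) over the active causes.
Sum P(¬scram|·) weighted by the priors over both values of genuine neutron-flux excursion:
  P(¬scram | ¬stuck control-rod sensor) = 0.93·0.86 + 0.4929·0.14
        = 0.799800 + 0.069006 = 0.868806
The terms with genuine neutron-flux excursion present sum to 0.069006, so
  P(genuine neutron-flux excursion | ¬scram, ¬stuck control-rod sensor) = 0.069006 / 0.868806 ≈ 0.079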